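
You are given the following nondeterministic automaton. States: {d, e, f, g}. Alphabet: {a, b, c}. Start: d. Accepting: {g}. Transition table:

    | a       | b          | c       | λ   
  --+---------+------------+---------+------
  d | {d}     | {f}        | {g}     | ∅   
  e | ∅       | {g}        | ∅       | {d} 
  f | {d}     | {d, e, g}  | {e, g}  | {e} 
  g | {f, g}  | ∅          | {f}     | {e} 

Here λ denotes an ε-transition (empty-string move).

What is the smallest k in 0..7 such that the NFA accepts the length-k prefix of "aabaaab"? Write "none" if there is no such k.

none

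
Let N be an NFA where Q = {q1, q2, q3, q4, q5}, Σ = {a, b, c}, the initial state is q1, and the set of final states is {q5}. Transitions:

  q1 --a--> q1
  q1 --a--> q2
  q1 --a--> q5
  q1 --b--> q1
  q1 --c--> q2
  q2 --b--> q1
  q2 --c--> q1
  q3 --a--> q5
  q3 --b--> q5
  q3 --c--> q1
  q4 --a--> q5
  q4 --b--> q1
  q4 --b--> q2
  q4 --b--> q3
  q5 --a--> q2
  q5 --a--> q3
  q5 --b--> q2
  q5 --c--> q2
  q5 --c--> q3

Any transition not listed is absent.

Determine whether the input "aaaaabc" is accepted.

No

Start in {q1}.
Read 'a': q1→{q1, q2, q5}; now {q1, q2, q5}.
Read 'a': q1→{q1, q2, q5}, q2→∅, q5→{q2, q3}; now {q1, q2, q3, q5}.
Read 'a': q1→{q1, q2, q5}, q2→∅, q3→{q5}, q5→{q2, q3}; now {q1, q2, q3, q5}.
Read 'a': q1→{q1, q2, q5}, q2→∅, q3→{q5}, q5→{q2, q3}; now {q1, q2, q3, q5}.
Read 'a': q1→{q1, q2, q5}, q2→∅, q3→{q5}, q5→{q2, q3}; now {q1, q2, q3, q5}.
Read 'b': q1→{q1}, q2→{q1}, q3→{q5}, q5→{q2}; now {q1, q2, q5}.
Read 'c': q1→{q2}, q2→{q1}, q5→{q2, q3}; now {q1, q2, q3}.
The final set {q1, q2, q3} contains no accepting state.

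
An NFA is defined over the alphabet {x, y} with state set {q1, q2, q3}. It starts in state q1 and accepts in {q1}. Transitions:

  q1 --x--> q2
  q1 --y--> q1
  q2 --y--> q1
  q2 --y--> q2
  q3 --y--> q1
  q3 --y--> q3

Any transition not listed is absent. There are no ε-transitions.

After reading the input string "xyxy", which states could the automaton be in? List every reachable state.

{q1, q2}

Start in {q1}.
Read 'x': q1→{q2}; now {q2}.
Read 'y': q2→{q1, q2}; now {q1, q2}.
Read 'x': q1→{q2}, q2→∅; now {q2}.
Read 'y': q2→{q1, q2}; now {q1, q2}.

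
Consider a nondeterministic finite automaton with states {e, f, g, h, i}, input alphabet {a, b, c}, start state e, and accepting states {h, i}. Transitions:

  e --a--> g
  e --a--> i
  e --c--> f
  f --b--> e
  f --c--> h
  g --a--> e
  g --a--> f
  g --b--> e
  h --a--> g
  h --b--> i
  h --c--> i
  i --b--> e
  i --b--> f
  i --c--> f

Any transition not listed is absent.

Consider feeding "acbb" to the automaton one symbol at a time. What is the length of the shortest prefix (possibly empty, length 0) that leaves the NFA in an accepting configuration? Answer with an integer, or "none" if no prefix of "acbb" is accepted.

Start in {e}.
Read 'a': {e} → {g, i}.
None of the earlier sets intersect F, but {g, i} does.

1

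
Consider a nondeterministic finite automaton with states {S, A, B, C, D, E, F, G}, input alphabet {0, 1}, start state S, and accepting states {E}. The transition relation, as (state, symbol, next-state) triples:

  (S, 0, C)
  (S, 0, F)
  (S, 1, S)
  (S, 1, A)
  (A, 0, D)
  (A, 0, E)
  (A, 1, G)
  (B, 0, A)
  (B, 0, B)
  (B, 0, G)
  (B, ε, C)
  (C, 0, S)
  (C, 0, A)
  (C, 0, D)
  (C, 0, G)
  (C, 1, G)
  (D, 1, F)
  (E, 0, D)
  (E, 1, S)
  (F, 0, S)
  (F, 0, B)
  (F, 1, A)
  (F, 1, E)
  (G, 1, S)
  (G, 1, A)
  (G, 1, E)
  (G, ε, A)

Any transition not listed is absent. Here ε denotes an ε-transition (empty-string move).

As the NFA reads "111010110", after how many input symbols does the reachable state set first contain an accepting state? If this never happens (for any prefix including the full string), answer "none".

Start in {S}.
Read '1': {S} → {S, A}.
Read '1': {S, A} → {S, A, G}.
Read '1': {S, A, G} → {S, A, E, G}.
None of the earlier sets intersect F, but {S, A, E, G} does.

3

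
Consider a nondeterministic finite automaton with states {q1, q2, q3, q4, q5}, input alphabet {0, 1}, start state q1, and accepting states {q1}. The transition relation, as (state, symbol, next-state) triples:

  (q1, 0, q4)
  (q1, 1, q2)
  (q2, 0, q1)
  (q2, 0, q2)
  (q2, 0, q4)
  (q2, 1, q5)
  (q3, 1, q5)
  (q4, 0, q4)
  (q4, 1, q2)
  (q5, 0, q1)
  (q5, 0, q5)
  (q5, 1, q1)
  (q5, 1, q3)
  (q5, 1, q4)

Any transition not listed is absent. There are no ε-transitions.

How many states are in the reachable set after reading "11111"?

4

Start in {q1}.
Read '1': q1→{q2}; now {q2}.
Read '1': q2→{q5}; now {q5}.
Read '1': q5→{q1, q3, q4}; now {q1, q3, q4}.
Read '1': q1→{q2}, q3→{q5}, q4→{q2}; now {q2, q5}.
Read '1': q2→{q5}, q5→{q1, q3, q4}; now {q1, q3, q4, q5}.
That set has 4 states.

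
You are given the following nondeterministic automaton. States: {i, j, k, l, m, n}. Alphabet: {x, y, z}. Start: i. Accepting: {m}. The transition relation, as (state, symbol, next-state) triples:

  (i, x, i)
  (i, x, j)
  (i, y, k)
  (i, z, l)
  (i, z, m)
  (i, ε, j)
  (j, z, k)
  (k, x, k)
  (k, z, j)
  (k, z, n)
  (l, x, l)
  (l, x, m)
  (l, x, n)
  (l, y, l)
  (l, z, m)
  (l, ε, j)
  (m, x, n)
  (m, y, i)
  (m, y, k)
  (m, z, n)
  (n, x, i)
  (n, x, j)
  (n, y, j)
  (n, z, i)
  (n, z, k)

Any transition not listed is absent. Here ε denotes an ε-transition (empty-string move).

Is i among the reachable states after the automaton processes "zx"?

No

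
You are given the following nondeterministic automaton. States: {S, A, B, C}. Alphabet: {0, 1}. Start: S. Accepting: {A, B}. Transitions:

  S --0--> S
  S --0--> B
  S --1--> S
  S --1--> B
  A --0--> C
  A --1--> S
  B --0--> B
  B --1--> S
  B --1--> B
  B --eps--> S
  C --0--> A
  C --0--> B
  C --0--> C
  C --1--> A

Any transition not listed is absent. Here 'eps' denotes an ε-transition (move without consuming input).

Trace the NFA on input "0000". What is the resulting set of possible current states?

Start in {S}.
Read '0': S→{S, B}; now {S, B}.
Read '0': S→{S, B}, B→{B}; now {S, B}.
Read '0': S→{S, B}, B→{B}; now {S, B}.
Read '0': S→{S, B}, B→{B}; now {S, B}.

{S, B}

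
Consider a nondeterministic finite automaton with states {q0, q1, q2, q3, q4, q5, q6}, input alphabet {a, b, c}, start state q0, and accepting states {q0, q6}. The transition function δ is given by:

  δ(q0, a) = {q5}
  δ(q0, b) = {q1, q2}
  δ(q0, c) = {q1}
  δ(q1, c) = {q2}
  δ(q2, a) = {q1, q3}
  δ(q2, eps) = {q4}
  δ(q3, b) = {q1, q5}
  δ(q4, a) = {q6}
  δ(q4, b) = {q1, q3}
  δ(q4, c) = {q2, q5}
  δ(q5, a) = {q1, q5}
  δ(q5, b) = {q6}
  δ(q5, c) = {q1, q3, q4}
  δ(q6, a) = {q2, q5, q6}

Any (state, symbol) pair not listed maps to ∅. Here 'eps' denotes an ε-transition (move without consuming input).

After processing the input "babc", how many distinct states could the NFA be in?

4

Start in {q0}.
Read 'b': {q0} → {q1, q2, q4}.
Read 'a': {q1, q2, q4} → {q1, q3, q6}.
Read 'b': {q1, q3, q6} → {q1, q5}.
Read 'c': {q1, q5} → {q1, q2, q3, q4}.
That set has 4 states.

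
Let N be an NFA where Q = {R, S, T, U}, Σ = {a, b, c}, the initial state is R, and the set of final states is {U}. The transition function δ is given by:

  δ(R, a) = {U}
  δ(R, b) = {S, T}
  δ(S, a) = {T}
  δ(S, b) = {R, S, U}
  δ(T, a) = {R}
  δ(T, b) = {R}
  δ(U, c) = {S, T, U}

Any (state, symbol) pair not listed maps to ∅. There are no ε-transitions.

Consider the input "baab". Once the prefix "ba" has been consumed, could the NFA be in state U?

Start in {R}.
Read 'b': {R} → {S, T}.
Read 'a': {S, T} → {R, T}.
State U is not in {R, T}.

No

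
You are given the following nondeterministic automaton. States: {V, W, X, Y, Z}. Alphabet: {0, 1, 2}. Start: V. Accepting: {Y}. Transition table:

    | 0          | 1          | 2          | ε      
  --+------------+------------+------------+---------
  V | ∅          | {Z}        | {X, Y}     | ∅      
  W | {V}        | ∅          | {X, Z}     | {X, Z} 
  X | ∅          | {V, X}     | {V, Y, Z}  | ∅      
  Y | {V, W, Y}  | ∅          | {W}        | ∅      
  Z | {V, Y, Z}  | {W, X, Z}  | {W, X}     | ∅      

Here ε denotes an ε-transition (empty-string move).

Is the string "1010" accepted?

Start in {V}.
Read '1': V→{Z}; now {Z}.
Read '0': Z→{V, Y, Z}; now {V, Y, Z}.
Read '1': V→{Z}, Y→∅, Z→{W, X, Z}; now {W, X, Z}.
Read '0': W→{V}, X→∅, Z→{V, Y, Z}; now {V, Y, Z}.
The final set {V, Y, Z} contains the accepting state Y.

Yes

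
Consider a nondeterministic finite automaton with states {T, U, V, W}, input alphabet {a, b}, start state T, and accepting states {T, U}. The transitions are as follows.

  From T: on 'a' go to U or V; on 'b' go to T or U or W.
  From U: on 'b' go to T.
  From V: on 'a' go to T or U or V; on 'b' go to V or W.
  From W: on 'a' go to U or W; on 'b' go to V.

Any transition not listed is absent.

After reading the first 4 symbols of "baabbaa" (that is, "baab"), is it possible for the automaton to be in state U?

Yes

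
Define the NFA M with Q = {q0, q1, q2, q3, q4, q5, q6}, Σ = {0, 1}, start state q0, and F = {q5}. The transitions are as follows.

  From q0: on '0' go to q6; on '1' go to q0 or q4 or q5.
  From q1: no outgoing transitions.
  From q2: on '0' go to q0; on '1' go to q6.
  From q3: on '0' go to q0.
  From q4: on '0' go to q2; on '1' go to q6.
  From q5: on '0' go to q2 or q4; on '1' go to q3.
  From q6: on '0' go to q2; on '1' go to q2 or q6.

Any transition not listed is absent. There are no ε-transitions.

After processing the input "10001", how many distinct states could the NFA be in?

Start in {q0}.
Read '1': {q0} → {q0, q4, q5}.
Read '0': {q0, q4, q5} → {q2, q4, q6}.
Read '0': {q2, q4, q6} → {q0, q2}.
Read '0': {q0, q2} → {q0, q6}.
Read '1': {q0, q6} → {q0, q2, q4, q5, q6}.
That set has 5 states.

5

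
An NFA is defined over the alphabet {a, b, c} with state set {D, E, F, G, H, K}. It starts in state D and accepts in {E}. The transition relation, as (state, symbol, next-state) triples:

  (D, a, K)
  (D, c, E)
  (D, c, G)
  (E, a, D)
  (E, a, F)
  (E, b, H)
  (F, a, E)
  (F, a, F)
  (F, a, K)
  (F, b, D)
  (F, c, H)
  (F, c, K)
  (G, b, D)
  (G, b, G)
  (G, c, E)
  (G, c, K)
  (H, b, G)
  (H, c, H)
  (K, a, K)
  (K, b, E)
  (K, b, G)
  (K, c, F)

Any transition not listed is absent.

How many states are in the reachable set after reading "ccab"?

Start in {D}.
Read 'c': D→{E, G}; now {E, G}.
Read 'c': E→∅, G→{E, K}; now {E, K}.
Read 'a': E→{D, F}, K→{K}; now {D, F, K}.
Read 'b': D→∅, F→{D}, K→{E, G}; now {D, E, G}.
That set has 3 states.

3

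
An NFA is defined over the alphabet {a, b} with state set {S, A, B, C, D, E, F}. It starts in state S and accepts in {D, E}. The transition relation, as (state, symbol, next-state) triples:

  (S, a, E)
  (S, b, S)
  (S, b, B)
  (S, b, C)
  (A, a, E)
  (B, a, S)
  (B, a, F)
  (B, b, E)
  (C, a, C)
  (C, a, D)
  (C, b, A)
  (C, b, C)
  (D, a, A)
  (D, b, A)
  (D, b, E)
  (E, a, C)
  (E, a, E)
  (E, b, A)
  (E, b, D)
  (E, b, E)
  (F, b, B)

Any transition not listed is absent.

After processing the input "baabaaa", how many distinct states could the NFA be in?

Start in {S}.
Read 'b': {S} → {S, B, C}.
Read 'a': {S, B, C} → {S, C, D, E, F}.
Read 'a': {S, C, D, E, F} → {A, C, D, E}.
Read 'b': {A, C, D, E} → {A, C, D, E}.
Read 'a': {A, C, D, E} → {A, C, D, E}.
Read 'a': {A, C, D, E} → {A, C, D, E}.
Read 'a': {A, C, D, E} → {A, C, D, E}.
That set has 4 states.

4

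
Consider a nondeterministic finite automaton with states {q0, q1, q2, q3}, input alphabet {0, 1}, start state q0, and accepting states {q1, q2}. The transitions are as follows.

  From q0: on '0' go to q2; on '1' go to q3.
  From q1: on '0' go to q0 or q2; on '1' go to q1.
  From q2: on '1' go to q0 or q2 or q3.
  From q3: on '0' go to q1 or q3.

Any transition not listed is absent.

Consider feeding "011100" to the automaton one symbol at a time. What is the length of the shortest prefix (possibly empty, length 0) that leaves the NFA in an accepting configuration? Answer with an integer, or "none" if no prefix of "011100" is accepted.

1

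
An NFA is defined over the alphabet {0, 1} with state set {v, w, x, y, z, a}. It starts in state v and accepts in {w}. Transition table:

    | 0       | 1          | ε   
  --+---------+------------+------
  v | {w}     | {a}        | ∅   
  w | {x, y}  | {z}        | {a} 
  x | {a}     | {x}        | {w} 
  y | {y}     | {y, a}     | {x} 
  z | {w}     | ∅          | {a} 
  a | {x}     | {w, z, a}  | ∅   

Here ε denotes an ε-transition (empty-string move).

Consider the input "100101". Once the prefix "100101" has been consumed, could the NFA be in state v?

Start in {v}.
Read '1': v→{a}; now {a}.
Read '0': a→{x}; union {x}; ε-closure = {w, x, a}.
Read '0': w→{x, y}, x→{a}, a→{x}; union {x, y, a}; ε-closure = {w, x, y, a}.
Read '1': w→{z}, x→{x}, y→{y, a}, a→{w, z, a}; now {w, x, y, z, a}.
Read '0': w→{x, y}, x→{a}, y→{y}, z→{w}, a→{x}; now {w, x, y, a}.
Read '1': w→{z}, x→{x}, y→{y, a}, a→{w, z, a}; now {w, x, y, z, a}.
State v is not in {w, x, y, z, a}.

No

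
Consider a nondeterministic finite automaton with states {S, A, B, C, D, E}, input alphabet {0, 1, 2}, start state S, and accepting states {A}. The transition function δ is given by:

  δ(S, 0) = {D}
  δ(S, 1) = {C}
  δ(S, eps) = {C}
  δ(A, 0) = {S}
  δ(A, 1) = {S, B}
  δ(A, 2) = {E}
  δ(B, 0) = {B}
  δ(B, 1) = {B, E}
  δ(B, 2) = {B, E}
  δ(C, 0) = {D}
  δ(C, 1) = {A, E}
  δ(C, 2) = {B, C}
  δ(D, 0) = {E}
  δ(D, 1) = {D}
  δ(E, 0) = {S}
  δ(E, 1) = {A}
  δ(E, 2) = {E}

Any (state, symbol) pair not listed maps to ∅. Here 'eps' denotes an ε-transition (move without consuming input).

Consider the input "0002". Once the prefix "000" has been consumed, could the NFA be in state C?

Yes

Start: ε-closure({S}) = {S, C}.
Read '0': S→{D}, C→{D}; now {D}.
Read '0': D→{E}; now {E}.
Read '0': E→{S}; union {S}; ε-closure = {S, C}.
State C is in {S, C}.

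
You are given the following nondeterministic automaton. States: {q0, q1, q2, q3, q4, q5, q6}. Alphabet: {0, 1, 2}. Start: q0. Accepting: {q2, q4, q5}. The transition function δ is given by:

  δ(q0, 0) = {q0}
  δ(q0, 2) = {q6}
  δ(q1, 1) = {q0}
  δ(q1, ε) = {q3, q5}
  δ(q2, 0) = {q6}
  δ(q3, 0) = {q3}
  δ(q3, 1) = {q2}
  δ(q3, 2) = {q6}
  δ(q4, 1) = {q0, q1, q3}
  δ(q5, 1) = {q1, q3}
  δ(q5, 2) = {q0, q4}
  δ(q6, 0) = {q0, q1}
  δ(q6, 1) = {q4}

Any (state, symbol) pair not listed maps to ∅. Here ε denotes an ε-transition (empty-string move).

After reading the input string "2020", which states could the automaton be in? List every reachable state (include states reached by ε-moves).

Start in {q0}.
Read '2': {q0} → {q6}.
Read '0': {q6} → {q0, q1, q3, q5}.
Read '2': {q0, q1, q3, q5} → {q0, q4, q6}.
Read '0': {q0, q4, q6} → {q0, q1, q3, q5}.

{q0, q1, q3, q5}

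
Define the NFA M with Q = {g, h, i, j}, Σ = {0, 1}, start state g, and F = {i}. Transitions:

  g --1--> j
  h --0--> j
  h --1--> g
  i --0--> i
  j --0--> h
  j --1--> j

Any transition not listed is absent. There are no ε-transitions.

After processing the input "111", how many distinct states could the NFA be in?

1

Start in {g}.
Read '1': {g} → {j}.
Read '1': {j} → {j}.
Read '1': {j} → {j}.
That set has 1 state.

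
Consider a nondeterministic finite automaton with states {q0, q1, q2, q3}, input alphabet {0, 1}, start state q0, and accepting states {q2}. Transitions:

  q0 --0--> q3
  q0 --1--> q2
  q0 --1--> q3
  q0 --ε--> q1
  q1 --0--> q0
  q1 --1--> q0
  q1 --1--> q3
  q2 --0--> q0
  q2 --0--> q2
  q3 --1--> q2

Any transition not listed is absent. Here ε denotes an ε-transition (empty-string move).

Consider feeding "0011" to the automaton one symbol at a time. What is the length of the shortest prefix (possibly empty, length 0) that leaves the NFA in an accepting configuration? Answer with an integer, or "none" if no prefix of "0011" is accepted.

3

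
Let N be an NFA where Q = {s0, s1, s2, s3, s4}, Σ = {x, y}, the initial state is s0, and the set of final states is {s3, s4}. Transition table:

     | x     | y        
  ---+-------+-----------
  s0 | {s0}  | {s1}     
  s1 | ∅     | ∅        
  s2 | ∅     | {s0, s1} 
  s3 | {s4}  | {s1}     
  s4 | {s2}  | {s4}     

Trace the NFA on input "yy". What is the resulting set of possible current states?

∅

Start in {s0}.
Read 'y': {s0} → {s1}.
Read 'y': {s1} → ∅.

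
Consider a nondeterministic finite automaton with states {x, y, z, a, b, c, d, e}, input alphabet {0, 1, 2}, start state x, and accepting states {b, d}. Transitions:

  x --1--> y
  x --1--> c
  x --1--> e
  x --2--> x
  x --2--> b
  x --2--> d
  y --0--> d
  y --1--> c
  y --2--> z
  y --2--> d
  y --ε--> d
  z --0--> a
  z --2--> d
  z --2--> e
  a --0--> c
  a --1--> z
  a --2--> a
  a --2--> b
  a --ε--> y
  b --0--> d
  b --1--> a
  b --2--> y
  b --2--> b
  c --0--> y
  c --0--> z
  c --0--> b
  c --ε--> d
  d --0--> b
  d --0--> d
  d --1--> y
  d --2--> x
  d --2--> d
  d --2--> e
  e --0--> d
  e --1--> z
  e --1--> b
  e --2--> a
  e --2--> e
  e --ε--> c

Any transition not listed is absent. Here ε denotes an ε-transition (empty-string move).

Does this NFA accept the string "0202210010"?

No

Start in {x}.
Read '0': {x} → ∅.
The set is empty and remains empty for the remaining 9 symbols.
The final set ∅ contains no accepting state.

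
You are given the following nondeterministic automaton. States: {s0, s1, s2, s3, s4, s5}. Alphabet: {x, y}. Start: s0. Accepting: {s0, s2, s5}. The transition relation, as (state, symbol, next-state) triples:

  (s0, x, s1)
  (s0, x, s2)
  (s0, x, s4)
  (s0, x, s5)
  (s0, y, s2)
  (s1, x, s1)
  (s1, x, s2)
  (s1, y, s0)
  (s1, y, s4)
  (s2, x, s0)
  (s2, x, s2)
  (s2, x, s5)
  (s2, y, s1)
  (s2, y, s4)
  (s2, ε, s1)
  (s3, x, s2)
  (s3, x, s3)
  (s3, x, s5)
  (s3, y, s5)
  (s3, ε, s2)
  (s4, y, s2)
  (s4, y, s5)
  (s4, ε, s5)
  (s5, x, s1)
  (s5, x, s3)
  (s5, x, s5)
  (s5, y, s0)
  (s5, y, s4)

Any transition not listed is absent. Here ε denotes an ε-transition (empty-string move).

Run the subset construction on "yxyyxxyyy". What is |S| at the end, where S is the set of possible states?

5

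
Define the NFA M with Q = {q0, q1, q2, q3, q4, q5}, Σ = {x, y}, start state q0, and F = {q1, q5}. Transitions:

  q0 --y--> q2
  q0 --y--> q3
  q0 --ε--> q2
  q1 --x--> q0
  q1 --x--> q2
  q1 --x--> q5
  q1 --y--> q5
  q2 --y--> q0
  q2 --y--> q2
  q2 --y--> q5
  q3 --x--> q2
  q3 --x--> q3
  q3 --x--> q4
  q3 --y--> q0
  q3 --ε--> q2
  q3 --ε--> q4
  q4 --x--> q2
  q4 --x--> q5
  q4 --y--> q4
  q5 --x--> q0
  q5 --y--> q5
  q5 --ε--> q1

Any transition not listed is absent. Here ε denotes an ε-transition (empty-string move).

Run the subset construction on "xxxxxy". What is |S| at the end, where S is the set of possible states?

0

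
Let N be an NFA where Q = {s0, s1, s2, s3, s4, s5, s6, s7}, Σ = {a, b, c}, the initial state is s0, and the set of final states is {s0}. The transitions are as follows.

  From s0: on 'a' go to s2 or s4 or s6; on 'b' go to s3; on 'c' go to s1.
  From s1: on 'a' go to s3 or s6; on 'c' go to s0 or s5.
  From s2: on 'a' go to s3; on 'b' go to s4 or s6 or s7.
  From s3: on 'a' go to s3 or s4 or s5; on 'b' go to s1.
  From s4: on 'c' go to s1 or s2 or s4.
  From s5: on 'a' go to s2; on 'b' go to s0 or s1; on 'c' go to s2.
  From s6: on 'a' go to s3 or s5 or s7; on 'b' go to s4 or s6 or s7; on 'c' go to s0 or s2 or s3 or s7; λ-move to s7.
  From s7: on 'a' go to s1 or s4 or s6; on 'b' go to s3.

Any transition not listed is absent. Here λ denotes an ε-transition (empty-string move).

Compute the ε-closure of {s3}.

Begin with {s3}.
No ε-moves leave this set, so the closure equals the set itself.

{s3}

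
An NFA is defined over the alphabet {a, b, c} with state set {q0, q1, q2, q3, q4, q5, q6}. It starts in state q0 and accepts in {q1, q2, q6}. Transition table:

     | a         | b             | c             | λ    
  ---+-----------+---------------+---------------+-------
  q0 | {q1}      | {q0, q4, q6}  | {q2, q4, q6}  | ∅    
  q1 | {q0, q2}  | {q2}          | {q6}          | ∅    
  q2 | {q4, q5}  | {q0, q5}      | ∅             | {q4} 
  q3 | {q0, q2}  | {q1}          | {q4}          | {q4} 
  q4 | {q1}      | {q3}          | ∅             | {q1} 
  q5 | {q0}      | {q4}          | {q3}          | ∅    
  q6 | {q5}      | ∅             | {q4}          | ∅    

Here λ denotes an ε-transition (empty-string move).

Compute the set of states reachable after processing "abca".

Start in {q0}.
Read 'a': q0→{q1}; now {q1}.
Read 'b': q1→{q2}; union {q2}; ε-closure = {q1, q2, q4}.
Read 'c': q1→{q6}, q2→∅, q4→∅; now {q6}.
Read 'a': q6→{q5}; now {q5}.

{q5}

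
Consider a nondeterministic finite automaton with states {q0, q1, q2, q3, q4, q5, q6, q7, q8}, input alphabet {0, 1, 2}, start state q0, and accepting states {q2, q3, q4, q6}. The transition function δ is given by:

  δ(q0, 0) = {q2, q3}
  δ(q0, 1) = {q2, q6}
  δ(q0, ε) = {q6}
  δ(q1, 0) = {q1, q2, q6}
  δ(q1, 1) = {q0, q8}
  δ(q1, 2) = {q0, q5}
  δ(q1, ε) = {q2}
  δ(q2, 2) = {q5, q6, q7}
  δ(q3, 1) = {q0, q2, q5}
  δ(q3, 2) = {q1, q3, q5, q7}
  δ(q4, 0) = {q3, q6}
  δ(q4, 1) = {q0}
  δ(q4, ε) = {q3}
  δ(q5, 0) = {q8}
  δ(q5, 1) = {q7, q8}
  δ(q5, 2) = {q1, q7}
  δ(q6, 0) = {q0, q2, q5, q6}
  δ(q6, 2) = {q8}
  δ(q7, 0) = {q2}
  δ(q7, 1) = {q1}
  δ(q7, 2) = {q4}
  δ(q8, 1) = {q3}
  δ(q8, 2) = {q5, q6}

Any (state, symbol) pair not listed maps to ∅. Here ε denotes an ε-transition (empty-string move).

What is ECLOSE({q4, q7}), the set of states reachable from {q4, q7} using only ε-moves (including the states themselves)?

Begin with {q4, q7}.
ε-move q4 → q3; add q3.

{q3, q4, q7}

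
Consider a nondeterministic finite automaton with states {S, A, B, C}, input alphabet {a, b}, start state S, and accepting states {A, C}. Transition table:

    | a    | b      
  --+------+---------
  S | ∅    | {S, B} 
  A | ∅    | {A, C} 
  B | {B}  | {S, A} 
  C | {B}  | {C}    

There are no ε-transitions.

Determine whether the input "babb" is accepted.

Start in {S}.
Read 'b': {S} → {S, B}.
Read 'a': {S, B} → {B}.
Read 'b': {B} → {S, A}.
Read 'b': {S, A} → {S, A, B, C}.
The final set {S, A, B, C} contains the accepting states A, C.

Yes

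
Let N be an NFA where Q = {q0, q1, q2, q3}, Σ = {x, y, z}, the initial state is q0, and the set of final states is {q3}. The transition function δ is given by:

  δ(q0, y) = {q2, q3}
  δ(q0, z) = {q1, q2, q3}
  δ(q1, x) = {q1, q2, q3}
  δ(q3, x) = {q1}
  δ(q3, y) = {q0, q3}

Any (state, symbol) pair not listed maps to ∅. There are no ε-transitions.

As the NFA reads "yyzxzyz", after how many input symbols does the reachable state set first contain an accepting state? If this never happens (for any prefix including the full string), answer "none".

Start in {q0}.
Read 'y': q0→{q2, q3}; now {q2, q3}.
None of the earlier sets intersect F, but {q2, q3} does.

1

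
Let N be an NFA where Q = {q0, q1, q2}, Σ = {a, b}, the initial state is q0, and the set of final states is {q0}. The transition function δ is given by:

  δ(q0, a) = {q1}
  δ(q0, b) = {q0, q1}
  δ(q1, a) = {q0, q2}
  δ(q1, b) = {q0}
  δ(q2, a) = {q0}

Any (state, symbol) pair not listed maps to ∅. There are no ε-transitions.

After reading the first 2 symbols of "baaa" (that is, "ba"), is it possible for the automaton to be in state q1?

Start in {q0}.
Read 'b': q0→{q0, q1}; now {q0, q1}.
Read 'a': q0→{q1}, q1→{q0, q2}; now {q0, q1, q2}.
State q1 is in {q0, q1, q2}.

Yes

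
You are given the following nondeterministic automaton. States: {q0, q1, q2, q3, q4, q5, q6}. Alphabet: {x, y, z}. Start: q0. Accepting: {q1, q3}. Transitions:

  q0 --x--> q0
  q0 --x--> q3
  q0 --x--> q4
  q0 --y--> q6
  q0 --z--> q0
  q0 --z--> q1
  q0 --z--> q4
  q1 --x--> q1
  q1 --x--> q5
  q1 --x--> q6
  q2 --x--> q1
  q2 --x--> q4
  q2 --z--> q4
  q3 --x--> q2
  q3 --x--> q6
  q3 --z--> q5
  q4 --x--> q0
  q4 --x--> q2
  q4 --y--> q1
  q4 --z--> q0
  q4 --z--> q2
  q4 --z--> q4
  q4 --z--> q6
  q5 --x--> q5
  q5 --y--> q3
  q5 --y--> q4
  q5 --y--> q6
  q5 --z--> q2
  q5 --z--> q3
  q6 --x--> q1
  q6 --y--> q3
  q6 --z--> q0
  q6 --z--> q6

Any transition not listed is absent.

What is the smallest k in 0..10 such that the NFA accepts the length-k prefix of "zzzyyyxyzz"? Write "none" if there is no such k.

1

Start in {q0}.
Read 'z': {q0} → {q0, q1, q4}.
None of the earlier sets intersect F, but {q0, q1, q4} does.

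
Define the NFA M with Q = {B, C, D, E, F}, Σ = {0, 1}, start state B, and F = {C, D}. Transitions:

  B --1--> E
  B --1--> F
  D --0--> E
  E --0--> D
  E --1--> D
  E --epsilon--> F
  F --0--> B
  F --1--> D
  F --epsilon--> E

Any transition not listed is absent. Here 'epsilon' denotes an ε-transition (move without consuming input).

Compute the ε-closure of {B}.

{B}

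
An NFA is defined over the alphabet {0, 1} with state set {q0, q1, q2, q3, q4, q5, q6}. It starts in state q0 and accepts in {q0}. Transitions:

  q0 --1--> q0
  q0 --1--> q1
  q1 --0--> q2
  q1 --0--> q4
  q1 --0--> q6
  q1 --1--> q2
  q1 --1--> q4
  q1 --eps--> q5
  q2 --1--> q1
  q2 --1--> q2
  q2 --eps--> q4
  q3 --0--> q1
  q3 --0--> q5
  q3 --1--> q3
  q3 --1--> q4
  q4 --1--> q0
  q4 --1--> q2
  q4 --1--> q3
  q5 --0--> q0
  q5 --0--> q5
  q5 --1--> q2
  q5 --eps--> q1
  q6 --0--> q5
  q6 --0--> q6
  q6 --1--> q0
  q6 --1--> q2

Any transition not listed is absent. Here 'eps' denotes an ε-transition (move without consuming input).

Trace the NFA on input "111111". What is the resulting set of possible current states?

Start in {q0}.
Read '1': {q0} → {q0, q1, q5}.
Read '1': {q0, q1, q5} → {q0, q1, q2, q4, q5}.
Read '1': {q0, q1, q2, q4, q5} → {q0, q1, q2, q3, q4, q5}.
Read '1': {q0, q1, q2, q3, q4, q5} → {q0, q1, q2, q3, q4, q5}.
Read '1': {q0, q1, q2, q3, q4, q5} → {q0, q1, q2, q3, q4, q5}.
Read '1': {q0, q1, q2, q3, q4, q5} → {q0, q1, q2, q3, q4, q5}.

{q0, q1, q2, q3, q4, q5}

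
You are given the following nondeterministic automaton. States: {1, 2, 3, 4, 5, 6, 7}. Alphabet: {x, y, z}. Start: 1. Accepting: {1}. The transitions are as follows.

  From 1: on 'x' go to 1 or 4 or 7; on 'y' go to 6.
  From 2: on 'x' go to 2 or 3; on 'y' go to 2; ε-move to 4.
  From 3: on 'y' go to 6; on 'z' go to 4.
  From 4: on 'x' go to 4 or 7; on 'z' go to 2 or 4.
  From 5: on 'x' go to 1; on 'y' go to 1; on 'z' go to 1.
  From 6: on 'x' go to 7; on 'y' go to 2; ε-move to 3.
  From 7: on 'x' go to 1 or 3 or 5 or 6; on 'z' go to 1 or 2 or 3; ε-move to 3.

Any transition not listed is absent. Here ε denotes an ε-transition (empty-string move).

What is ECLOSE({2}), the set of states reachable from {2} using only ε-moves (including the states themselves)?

Begin with {2}.
ε-move 2 → 4; add 4.

{2, 4}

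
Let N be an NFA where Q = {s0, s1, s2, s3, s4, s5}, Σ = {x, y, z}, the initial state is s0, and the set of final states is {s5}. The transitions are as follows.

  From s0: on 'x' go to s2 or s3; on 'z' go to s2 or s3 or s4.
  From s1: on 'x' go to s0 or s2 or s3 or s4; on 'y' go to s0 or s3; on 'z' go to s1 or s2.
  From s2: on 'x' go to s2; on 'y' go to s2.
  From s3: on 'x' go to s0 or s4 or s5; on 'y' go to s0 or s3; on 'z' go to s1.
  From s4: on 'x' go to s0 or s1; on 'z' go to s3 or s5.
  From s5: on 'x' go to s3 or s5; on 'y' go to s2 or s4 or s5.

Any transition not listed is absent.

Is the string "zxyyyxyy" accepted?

Start in {s0}.
Read 'z': {s0} → {s2, s3, s4}.
Read 'x': {s2, s3, s4} → {s0, s1, s2, s4, s5}.
Read 'y': {s0, s1, s2, s4, s5} → {s0, s2, s3, s4, s5}.
Read 'y': {s0, s2, s3, s4, s5} → {s0, s2, s3, s4, s5}.
Read 'y': {s0, s2, s3, s4, s5} → {s0, s2, s3, s4, s5}.
Read 'x': {s0, s2, s3, s4, s5} → {s0, s1, s2, s3, s4, s5}.
Read 'y': {s0, s1, s2, s3, s4, s5} → {s0, s2, s3, s4, s5}.
Read 'y': {s0, s2, s3, s4, s5} → {s0, s2, s3, s4, s5}.
The final set {s0, s2, s3, s4, s5} contains the accepting state s5.

Yes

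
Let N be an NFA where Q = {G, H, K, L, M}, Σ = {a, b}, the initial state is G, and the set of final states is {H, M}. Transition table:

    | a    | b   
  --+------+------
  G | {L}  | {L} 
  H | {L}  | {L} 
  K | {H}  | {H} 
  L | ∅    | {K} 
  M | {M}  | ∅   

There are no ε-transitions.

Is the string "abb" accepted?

Yes

Start in {G}.
Read 'a': {G} → {L}.
Read 'b': {L} → {K}.
Read 'b': {K} → {H}.
The final set {H} contains the accepting state H.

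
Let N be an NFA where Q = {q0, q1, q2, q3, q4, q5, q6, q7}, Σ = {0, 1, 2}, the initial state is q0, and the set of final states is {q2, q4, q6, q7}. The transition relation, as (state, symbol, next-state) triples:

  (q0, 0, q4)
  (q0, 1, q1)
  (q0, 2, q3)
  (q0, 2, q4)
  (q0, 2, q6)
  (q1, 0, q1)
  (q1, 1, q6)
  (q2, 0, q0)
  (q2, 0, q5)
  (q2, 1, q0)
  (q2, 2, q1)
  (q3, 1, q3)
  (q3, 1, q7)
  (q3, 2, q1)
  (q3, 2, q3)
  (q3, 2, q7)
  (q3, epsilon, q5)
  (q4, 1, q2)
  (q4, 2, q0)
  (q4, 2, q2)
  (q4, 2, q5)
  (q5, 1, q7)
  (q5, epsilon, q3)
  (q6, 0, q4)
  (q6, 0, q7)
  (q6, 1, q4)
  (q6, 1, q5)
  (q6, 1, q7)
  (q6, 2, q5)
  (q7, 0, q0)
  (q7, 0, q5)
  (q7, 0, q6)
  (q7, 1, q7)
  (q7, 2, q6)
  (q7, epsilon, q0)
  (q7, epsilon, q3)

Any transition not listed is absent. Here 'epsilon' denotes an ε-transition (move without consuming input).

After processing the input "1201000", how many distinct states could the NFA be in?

0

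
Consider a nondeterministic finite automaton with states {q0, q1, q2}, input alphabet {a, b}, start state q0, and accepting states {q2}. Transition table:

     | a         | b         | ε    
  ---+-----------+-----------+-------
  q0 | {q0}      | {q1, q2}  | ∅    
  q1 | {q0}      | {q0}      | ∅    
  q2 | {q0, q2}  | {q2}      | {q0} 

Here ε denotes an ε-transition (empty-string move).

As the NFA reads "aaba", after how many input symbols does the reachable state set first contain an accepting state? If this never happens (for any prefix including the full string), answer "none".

3

Start in {q0}.
Read 'a': {q0} → {q0}.
Read 'a': {q0} → {q0}.
Read 'b': {q0} → {q0, q1, q2}.
None of the earlier sets intersect F, but {q0, q1, q2} does.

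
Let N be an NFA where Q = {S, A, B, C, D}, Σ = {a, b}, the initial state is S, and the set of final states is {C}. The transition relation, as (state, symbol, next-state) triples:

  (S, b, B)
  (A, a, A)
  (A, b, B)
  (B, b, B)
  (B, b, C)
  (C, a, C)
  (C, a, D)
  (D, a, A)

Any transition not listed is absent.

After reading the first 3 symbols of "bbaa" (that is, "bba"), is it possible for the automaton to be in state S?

No

Start in {S}.
Read 'b': S→{B}; now {B}.
Read 'b': B→{B, C}; now {B, C}.
Read 'a': B→∅, C→{C, D}; now {C, D}.
State S is not in {C, D}.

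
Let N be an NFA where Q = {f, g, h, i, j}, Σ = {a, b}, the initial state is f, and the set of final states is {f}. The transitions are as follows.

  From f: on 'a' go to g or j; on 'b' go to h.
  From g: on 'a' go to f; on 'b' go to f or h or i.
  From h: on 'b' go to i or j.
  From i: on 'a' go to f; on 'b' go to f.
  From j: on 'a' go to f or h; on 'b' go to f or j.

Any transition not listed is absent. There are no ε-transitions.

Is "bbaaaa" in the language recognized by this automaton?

No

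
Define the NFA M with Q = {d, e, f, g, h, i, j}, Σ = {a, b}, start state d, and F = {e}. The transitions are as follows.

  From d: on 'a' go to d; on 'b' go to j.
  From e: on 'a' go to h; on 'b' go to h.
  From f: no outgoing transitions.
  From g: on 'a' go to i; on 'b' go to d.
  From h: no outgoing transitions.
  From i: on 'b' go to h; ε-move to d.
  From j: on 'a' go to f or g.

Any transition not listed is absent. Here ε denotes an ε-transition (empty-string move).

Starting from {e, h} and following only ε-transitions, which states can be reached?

Begin with {e, h}.
No ε-moves leave this set, so the closure equals the set itself.

{e, h}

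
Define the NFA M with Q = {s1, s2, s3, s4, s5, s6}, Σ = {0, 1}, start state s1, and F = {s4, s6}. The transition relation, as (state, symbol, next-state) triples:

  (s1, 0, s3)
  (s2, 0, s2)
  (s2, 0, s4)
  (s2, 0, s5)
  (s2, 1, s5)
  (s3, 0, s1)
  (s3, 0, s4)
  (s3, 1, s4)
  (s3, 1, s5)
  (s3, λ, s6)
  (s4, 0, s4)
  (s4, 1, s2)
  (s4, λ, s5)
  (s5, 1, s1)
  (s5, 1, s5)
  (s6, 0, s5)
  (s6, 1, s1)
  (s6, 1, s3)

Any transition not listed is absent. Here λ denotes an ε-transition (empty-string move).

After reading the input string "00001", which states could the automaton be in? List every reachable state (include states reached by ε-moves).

Start in {s1}.
Read '0': s1→{s3}; union {s3}; ε-closure = {s3, s6}.
Read '0': s3→{s1, s4}, s6→{s5}; now {s1, s4, s5}.
Read '0': s1→{s3}, s4→{s4}, s5→∅; union {s3, s4}; ε-closure = {s3, s4, s5, s6}.
Read '0': s3→{s1, s4}, s4→{s4}, s5→∅, s6→{s5}; now {s1, s4, s5}.
Read '1': s1→∅, s4→{s2}, s5→{s1, s5}; now {s1, s2, s5}.

{s1, s2, s5}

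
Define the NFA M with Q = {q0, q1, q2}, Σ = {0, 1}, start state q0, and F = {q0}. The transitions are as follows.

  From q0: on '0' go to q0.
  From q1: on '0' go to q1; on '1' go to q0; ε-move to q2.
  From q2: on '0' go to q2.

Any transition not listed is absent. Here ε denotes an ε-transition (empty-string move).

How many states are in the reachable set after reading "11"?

0

Start in {q0}.
Read '1': q0→∅; now ∅.
The set is empty and remains empty for the remaining 1 symbol.
That set has 0 states.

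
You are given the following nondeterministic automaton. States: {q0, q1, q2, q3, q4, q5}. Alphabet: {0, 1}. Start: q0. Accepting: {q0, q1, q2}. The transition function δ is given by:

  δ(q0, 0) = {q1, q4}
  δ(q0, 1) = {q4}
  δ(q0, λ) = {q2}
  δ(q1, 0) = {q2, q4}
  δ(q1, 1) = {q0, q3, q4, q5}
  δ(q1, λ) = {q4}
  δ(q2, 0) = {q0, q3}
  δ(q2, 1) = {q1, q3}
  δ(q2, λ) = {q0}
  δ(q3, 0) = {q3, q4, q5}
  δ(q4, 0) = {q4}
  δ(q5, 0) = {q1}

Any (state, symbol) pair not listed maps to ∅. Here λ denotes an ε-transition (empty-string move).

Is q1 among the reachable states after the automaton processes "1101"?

Start: ε-closure({q0}) = {q0, q2}.
Read '1': q0→{q4}, q2→{q1, q3}; now {q1, q3, q4}.
Read '1': q1→{q0, q3, q4, q5}, q3→∅, q4→∅; union {q0, q3, q4, q5}; ε-closure = {q0, q2, q3, q4, q5}.
Read '0': q0→{q1, q4}, q2→{q0, q3}, q3→{q3, q4, q5}, q4→{q4}, q5→{q1}; union {q0, q1, q3, q4, q5}; ε-closure = {q0, q1, q2, q3, q4, q5}.
Read '1': q0→{q4}, q1→{q0, q3, q4, q5}, q2→{q1, q3}, q3→∅, q4→∅, q5→∅; union {q0, q1, q3, q4, q5}; ε-closure = {q0, q1, q2, q3, q4, q5}.
State q1 is in {q0, q1, q2, q3, q4, q5}.

Yes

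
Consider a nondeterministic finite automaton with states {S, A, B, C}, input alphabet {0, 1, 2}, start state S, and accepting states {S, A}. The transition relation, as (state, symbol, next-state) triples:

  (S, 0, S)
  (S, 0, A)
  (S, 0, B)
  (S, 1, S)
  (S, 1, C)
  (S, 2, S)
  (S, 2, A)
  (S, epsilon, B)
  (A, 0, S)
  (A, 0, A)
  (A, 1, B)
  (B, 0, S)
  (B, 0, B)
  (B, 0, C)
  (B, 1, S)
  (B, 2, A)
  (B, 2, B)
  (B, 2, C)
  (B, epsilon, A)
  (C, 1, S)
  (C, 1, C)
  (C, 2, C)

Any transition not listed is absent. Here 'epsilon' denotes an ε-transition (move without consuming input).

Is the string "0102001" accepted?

Yes

Start: ε-closure({S}) = {S, A, B}.
Read '0': {S, A, B} → {S, A, B, C}.
Read '1': {S, A, B, C} → {S, A, B, C}.
Read '0': {S, A, B, C} → {S, A, B, C}.
Read '2': {S, A, B, C} → {S, A, B, C}.
Read '0': {S, A, B, C} → {S, A, B, C}.
Read '0': {S, A, B, C} → {S, A, B, C}.
Read '1': {S, A, B, C} → {S, A, B, C}.
The final set {S, A, B, C} contains the accepting states S, A.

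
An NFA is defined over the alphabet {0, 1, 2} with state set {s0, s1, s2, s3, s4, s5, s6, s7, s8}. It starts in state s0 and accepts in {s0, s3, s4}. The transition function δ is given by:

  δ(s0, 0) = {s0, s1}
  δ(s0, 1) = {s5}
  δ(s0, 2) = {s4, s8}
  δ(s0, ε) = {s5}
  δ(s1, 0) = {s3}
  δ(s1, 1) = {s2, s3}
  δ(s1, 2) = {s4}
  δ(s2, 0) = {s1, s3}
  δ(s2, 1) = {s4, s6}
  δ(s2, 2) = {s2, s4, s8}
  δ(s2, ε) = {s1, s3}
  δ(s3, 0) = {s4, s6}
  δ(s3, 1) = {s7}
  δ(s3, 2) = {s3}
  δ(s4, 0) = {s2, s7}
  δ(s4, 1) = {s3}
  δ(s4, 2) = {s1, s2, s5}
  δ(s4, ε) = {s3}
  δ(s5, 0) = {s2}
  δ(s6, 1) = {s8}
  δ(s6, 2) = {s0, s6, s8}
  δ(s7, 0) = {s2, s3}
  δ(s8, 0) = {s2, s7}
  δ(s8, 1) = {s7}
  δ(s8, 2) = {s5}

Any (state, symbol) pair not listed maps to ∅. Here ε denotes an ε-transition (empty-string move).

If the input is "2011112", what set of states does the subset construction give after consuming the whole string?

Start: ε-closure({s0}) = {s0, s5}.
Read '2': s0→{s4, s8}, s5→∅; union {s4, s8}; ε-closure = {s3, s4, s8}.
Read '0': s3→{s4, s6}, s4→{s2, s7}, s8→{s2, s7}; union {s2, s4, s6, s7}; ε-closure = {s1, s2, s3, s4, s6, s7}.
Read '1': s1→{s2, s3}, s2→{s4, s6}, s3→{s7}, s4→{s3}, s6→{s8}, s7→∅; union {s2, s3, s4, s6, s7, s8}; ε-closure = {s1, s2, s3, s4, s6, s7, s8}.
Read '1': s1→{s2, s3}, s2→{s4, s6}, s3→{s7}, s4→{s3}, s6→{s8}, s7→∅, s8→{s7}; union {s2, s3, s4, s6, s7, s8}; ε-closure = {s1, s2, s3, s4, s6, s7, s8}.
Read '1': s1→{s2, s3}, s2→{s4, s6}, s3→{s7}, s4→{s3}, s6→{s8}, s7→∅, s8→{s7}; union {s2, s3, s4, s6, s7, s8}; ε-closure = {s1, s2, s3, s4, s6, s7, s8}.
Read '1': s1→{s2, s3}, s2→{s4, s6}, s3→{s7}, s4→{s3}, s6→{s8}, s7→∅, s8→{s7}; union {s2, s3, s4, s6, s7, s8}; ε-closure = {s1, s2, s3, s4, s6, s7, s8}.
Read '2': s1→{s4}, s2→{s2, s4, s8}, s3→{s3}, s4→{s1, s2, s5}, s6→{s0, s6, s8}, s7→∅, s8→{s5}; now {s0, s1, s2, s3, s4, s5, s6, s8}.

{s0, s1, s2, s3, s4, s5, s6, s8}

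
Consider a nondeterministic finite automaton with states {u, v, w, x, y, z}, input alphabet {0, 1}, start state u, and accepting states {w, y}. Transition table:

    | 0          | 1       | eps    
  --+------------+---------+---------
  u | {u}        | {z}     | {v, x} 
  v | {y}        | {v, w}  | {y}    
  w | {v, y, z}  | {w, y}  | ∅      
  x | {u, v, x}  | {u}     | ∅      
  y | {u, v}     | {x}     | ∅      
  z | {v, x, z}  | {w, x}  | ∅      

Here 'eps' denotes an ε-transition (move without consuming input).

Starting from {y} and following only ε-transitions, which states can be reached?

{y}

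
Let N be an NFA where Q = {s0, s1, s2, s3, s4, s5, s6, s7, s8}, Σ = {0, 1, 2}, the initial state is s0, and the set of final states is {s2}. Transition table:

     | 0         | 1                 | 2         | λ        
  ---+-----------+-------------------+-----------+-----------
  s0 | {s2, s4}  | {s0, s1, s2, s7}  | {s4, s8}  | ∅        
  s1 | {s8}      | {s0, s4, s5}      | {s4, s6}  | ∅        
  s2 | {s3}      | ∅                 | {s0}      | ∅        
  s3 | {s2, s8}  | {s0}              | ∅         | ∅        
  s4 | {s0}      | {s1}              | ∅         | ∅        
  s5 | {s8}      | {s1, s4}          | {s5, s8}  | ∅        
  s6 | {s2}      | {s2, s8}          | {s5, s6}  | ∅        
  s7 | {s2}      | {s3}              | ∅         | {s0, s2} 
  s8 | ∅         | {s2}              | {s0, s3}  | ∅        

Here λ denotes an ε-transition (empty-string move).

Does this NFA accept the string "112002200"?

Start in {s0}.
Read '1': s0→{s0, s1, s2, s7}; now {s0, s1, s2, s7}.
Read '1': s0→{s0, s1, s2, s7}, s1→{s0, s4, s5}, s2→∅, s7→{s3}; now {s0, s1, s2, s3, s4, s5, s7}.
Read '2': s0→{s4, s8}, s1→{s4, s6}, s2→{s0}, s3→∅, s4→∅, s5→{s5, s8}, s7→∅; now {s0, s4, s5, s6, s8}.
Read '0': s0→{s2, s4}, s4→{s0}, s5→{s8}, s6→{s2}, s8→∅; now {s0, s2, s4, s8}.
Read '0': s0→{s2, s4}, s2→{s3}, s4→{s0}, s8→∅; now {s0, s2, s3, s4}.
Read '2': s0→{s4, s8}, s2→{s0}, s3→∅, s4→∅; now {s0, s4, s8}.
Read '2': s0→{s4, s8}, s4→∅, s8→{s0, s3}; now {s0, s3, s4, s8}.
Read '0': s0→{s2, s4}, s3→{s2, s8}, s4→{s0}, s8→∅; now {s0, s2, s4, s8}.
Read '0': s0→{s2, s4}, s2→{s3}, s4→{s0}, s8→∅; now {s0, s2, s3, s4}.
The final set {s0, s2, s3, s4} contains the accepting state s2.

Yes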